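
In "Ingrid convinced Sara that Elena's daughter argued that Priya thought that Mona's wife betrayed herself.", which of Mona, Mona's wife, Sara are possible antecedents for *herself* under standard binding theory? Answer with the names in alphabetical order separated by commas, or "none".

Mona's wife

*herself* is a reflexive; Principle A requires it to be bound within its binding domain — the clause headed by 'betrayed'.
— Mona: possessor inside the subject DP of the clause headed by 'betrayed'; does not c-command the reflexive — cannot bind it (Principle A).
— Mona's wife: subject of the clause headed by 'betrayed'; c-commands the reflexive within its binding domain — allowed (Principle A).
— Sara: object of the matrix clause; c-commands the reflexive but lies outside its binding domain — cannot bind it (Principle A).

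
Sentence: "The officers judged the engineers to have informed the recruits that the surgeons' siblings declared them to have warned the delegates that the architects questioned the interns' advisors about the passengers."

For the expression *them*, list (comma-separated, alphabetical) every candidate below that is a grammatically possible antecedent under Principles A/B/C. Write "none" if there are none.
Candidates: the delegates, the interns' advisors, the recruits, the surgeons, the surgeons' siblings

*them* is a pronoun; Principle B requires it to be free in its binding domain — the clause headed by 'declared'.
— the delegates: object of the clause headed by 'warned'; is c-commanded by the pronoun; coreference would bind this R-expression — blocked (Principle C).
— the interns' advisors: object of the clause headed by 'questioned'; is c-commanded by the pronoun; coreference would bind this R-expression — blocked (Principle C).
— the recruits: object of the clause headed by 'informed'; c-commands the pronoun but lies outside its binding domain — allowed.
— the surgeons: possessor inside the subject DP of the clause headed by 'declared'; does not c-command the pronoun — Principle B does not apply; allowed.
— the surgeons' siblings: subject of the clause headed by 'declared'; c-commands the pronoun within its binding domain — blocked (Principle B).

the recruits, the surgeons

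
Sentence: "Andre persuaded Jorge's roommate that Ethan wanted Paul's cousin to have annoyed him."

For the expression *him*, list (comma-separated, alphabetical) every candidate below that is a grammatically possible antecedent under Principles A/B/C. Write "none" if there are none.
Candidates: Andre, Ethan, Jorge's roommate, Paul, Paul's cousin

Andre, Ethan, Jorge's roommate, Paul

*him* is a pronoun; Principle B requires it to be free in its binding domain — the clause headed by 'annoyed'.
— Andre: subject of the matrix clause; c-commands the pronoun but lies outside its binding domain — allowed.
— Ethan: subject of the clause headed by 'wanted'; c-commands the pronoun but lies outside its binding domain — allowed.
— Jorge's roommate: object of the matrix clause; c-commands the pronoun but lies outside its binding domain — allowed.
— Paul: possessor inside the subject DP of the clause headed by 'annoyed'; does not c-command the pronoun — Principle B does not apply; allowed.
— Paul's cousin: subject of the clause headed by 'annoyed'; c-commands the pronoun within its binding domain — blocked (Principle B).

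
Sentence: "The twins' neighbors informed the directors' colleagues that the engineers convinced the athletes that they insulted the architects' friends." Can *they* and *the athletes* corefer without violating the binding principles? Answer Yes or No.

*the athletes* is an R-expression; Principle C requires it to be free (not bound by any c-commanding expression).
— they: subject of the clause headed by 'insulted'; the pronoun does not c-command the R-expression — coreference allowed.

Yes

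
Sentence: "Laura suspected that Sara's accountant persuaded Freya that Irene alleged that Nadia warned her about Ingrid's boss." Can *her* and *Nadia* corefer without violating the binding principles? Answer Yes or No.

No

*Nadia* is an R-expression; Principle C requires it to be free (not bound by any c-commanding expression).
— her: object of the clause headed by 'warned'; the R-expression locally c-commands the pronoun — coreference blocked (Principle B on the pronoun).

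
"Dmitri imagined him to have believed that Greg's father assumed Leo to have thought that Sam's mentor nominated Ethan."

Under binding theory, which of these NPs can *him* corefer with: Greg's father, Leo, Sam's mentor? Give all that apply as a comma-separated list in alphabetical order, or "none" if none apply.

*him* is a pronoun; Principle B requires it to be free in its binding domain — the matrix clause.
— Greg's father: subject of the clause headed by 'assumed'; is c-commanded by the pronoun; coreference would bind this R-expression — blocked (Principle C).
— Leo: subject of the clause headed by 'thought'; is c-commanded by the pronoun; coreference would bind this R-expression — blocked (Principle C).
— Sam's mentor: subject of the clause headed by 'nominated'; is c-commanded by the pronoun; coreference would bind this R-expression — blocked (Principle C).

none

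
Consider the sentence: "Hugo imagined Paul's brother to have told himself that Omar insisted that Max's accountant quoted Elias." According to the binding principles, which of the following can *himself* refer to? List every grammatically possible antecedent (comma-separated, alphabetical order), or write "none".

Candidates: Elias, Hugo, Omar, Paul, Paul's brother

*himself* is a reflexive; Principle A requires it to be bound within its binding domain — the clause headed by 'told'.
— Elias: object of the clause headed by 'quoted'; does not c-command the reflexive — cannot bind it (Principle A).
— Hugo: subject of the matrix clause; c-commands the reflexive but lies outside its binding domain — cannot bind it (Principle A).
— Omar: subject of the clause headed by 'insisted'; does not c-command the reflexive — cannot bind it (Principle A).
— Paul: possessor inside the subject DP of the clause headed by 'told'; does not c-command the reflexive — cannot bind it (Principle A).
— Paul's brother: subject of the clause headed by 'told'; c-commands the reflexive within its binding domain — allowed (Principle A).

Paul's brother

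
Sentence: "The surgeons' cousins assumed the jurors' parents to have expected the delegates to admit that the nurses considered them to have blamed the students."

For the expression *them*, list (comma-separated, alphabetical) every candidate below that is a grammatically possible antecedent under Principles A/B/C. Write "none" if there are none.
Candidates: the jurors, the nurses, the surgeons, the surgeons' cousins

the jurors, the surgeons, the surgeons' cousins

*them* is a pronoun; Principle B requires it to be free in its binding domain — the clause headed by 'considered'.
— the jurors: possessor inside the subject DP of the clause headed by 'expected'; does not c-command the pronoun — Principle B does not apply; allowed.
— the nurses: subject of the clause headed by 'considered'; c-commands the pronoun within its binding domain — blocked (Principle B).
— the surgeons: possessor inside the subject DP of the matrix clause; does not c-command the pronoun — Principle B does not apply; allowed.
— the surgeons' cousins: subject of the matrix clause; c-commands the pronoun but lies outside its binding domain — allowed.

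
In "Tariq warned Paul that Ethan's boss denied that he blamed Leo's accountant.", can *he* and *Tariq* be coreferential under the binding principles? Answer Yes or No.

*Tariq* is an R-expression; Principle C requires it to be free (not bound by any c-commanding expression).
— he: subject of the clause headed by 'blamed'; the pronoun does not c-command the R-expression — coreference allowed.

Yes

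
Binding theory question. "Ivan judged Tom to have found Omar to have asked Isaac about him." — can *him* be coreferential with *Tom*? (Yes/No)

*him* is a pronoun; Principle B requires it to be free in its binding domain — the clause headed by 'asked'.
— Tom: subject of the clause headed by 'found'; c-commands the pronoun but lies outside its binding domain — allowed.

Yes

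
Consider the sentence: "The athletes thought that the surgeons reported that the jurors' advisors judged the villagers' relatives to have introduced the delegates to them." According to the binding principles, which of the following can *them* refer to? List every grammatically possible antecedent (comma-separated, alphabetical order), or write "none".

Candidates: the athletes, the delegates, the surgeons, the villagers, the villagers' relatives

*them* is a pronoun; Principle B requires it to be free in its binding domain — the clause headed by 'introduced'.
— the athletes: subject of the matrix clause; c-commands the pronoun but lies outside its binding domain — allowed.
— the delegates: object of the clause headed by 'introduced'; c-commands the pronoun within its binding domain — blocked (Principle B).
— the surgeons: subject of the clause headed by 'reported'; c-commands the pronoun but lies outside its binding domain — allowed.
— the villagers: possessor inside the subject DP of the clause headed by 'introduced'; does not c-command the pronoun — Principle B does not apply; allowed.
— the villagers' relatives: subject of the clause headed by 'introduced'; c-commands the pronoun within its binding domain — blocked (Principle B).

the athletes, the surgeons, the villagers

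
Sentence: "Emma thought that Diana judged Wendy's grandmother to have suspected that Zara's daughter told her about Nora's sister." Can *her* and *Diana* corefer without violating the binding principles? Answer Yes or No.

Yes

*Diana* is an R-expression; Principle C requires it to be free (not bound by any c-commanding expression).
— her: object of the clause headed by 'told'; the pronoun does not c-command the R-expression — coreference allowed.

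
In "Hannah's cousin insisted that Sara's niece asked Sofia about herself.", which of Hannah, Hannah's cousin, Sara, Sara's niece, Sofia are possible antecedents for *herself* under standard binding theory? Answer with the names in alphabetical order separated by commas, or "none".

*herself* is a reflexive; Principle A requires it to be bound within its binding domain — the clause headed by 'asked'.
— Hannah: possessor inside the subject DP of the matrix clause; does not c-command the reflexive — cannot bind it (Principle A).
— Hannah's cousin: subject of the matrix clause; c-commands the reflexive but lies outside its binding domain — cannot bind it (Principle A).
— Sara: possessor inside the subject DP of the clause headed by 'asked'; does not c-command the reflexive — cannot bind it (Principle A).
— Sara's niece: subject of the clause headed by 'asked'; c-commands the reflexive within its binding domain — allowed (Principle A).
— Sofia: object of the clause headed by 'asked'; c-commands the reflexive within its binding domain — allowed (Principle A).

Sara's niece, Sofia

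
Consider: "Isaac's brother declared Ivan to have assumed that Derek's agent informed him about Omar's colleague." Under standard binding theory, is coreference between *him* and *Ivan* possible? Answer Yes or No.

*Ivan* is an R-expression; Principle C requires it to be free (not bound by any c-commanding expression).
— him: object of the clause headed by 'informed'; the pronoun does not c-command the R-expression — coreference allowed.

Yes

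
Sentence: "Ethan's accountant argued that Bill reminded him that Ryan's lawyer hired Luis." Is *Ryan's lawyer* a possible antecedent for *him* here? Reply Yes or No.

No

*him* is a pronoun; Principle B requires it to be free in its binding domain — the clause headed by 'reminded'.
— Ryan's lawyer: subject of the clause headed by 'hired'; is c-commanded by the pronoun; coreference would bind this R-expression — blocked (Principle C).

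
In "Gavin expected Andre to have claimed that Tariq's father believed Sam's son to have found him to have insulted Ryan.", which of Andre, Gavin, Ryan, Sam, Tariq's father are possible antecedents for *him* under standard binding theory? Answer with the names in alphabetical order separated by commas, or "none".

*him* is a pronoun; Principle B requires it to be free in its binding domain — the clause headed by 'found'.
— Andre: subject of the clause headed by 'claimed'; c-commands the pronoun but lies outside its binding domain — allowed.
— Gavin: subject of the matrix clause; c-commands the pronoun but lies outside its binding domain — allowed.
— Ryan: object of the clause headed by 'insulted'; is c-commanded by the pronoun; coreference would bind this R-expression — blocked (Principle C).
— Sam: possessor inside the subject DP of the clause headed by 'found'; does not c-command the pronoun — Principle B does not apply; allowed.
— Tariq's father: subject of the clause headed by 'believed'; c-commands the pronoun but lies outside its binding domain — allowed.

Andre, Gavin, Sam, Tariq's father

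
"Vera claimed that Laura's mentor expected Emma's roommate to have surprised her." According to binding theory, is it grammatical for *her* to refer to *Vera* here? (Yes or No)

*Vera* is an R-expression; Principle C requires it to be free (not bound by any c-commanding expression).
— her: object of the clause headed by 'surprised'; the pronoun does not c-command the R-expression — coreference allowed.

Yes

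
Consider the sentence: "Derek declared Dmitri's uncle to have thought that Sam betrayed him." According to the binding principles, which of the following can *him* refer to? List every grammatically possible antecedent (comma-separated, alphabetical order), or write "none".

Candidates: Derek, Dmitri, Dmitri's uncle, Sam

Derek, Dmitri, Dmitri's uncle

*him* is a pronoun; Principle B requires it to be free in its binding domain — the clause headed by 'betrayed'.
— Derek: subject of the matrix clause; c-commands the pronoun but lies outside its binding domain — allowed.
— Dmitri: possessor inside the subject DP of the clause headed by 'thought'; does not c-command the pronoun — Principle B does not apply; allowed.
— Dmitri's uncle: subject of the clause headed by 'thought'; c-commands the pronoun but lies outside its binding domain — allowed.
— Sam: subject of the clause headed by 'betrayed'; c-commands the pronoun within its binding domain — blocked (Principle B).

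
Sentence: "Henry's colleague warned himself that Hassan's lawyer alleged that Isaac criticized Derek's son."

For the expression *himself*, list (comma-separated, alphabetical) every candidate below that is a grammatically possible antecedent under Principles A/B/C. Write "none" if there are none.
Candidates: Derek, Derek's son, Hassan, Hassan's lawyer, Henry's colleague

*himself* is a reflexive; Principle A requires it to be bound within its binding domain — the matrix clause.
— Derek: possessor inside the object DP of the clause headed by 'criticized'; does not c-command the reflexive — cannot bind it (Principle A).
— Derek's son: object of the clause headed by 'criticized'; does not c-command the reflexive — cannot bind it (Principle A).
— Hassan: possessor inside the subject DP of the clause headed by 'alleged'; does not c-command the reflexive — cannot bind it (Principle A).
— Hassan's lawyer: subject of the clause headed by 'alleged'; does not c-command the reflexive — cannot bind it (Principle A).
— Henry's colleague: subject of the matrix clause; c-commands the reflexive within its binding domain — allowed (Principle A).

Henry's colleague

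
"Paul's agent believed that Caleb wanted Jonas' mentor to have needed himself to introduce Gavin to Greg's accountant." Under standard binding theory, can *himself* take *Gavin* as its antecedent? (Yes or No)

No

*himself* is a reflexive; Principle A requires it to be bound within its binding domain — the clause headed by 'needed'.
— Gavin: object of the clause headed by 'introduce'; does not c-command the reflexive — cannot bind it (Principle A).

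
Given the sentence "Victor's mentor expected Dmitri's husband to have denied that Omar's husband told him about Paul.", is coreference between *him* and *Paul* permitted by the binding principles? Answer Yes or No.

*him* is a pronoun; Principle B requires it to be free in its binding domain — the clause headed by 'told'.
— Paul: second object of the clause headed by 'told'; is c-commanded by the pronoun; coreference would bind this R-expression — blocked (Principle C).

No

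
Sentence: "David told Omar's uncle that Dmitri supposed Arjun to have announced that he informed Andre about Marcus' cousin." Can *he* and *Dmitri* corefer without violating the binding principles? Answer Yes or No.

*Dmitri* is an R-expression; Principle C requires it to be free (not bound by any c-commanding expression).
— he: subject of the clause headed by 'informed'; the pronoun does not c-command the R-expression — coreference allowed.

Yes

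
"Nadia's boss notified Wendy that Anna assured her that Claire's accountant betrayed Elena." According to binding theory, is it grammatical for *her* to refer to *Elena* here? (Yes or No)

No

*Elena* is an R-expression; Principle C requires it to be free (not bound by any c-commanding expression).
— her: object of the clause headed by 'assured'; the pronoun c-commands the R-expression — coreference blocked (Principle C).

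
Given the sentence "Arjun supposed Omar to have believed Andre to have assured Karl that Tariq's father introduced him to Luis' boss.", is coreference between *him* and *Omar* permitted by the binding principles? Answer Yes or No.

*him* is a pronoun; Principle B requires it to be free in its binding domain — the clause headed by 'introduced'.
— Omar: subject of the clause headed by 'believed'; c-commands the pronoun but lies outside its binding domain — allowed.

Yes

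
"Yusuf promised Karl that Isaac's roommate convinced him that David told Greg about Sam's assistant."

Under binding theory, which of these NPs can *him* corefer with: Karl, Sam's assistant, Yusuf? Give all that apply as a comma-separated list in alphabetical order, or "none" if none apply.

Karl, Yusuf

*him* is a pronoun; Principle B requires it to be free in its binding domain — the clause headed by 'convinced'.
— Karl: object of the matrix clause; c-commands the pronoun but lies outside its binding domain — allowed.
— Sam's assistant: second object of the clause headed by 'told'; is c-commanded by the pronoun; coreference would bind this R-expression — blocked (Principle C).
— Yusuf: subject of the matrix clause; c-commands the pronoun but lies outside its binding domain — allowed.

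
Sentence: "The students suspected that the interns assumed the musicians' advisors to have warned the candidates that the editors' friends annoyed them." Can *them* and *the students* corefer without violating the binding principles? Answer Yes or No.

Yes

*the students* is an R-expression; Principle C requires it to be free (not bound by any c-commanding expression).
— them: object of the clause headed by 'annoyed'; the pronoun does not c-command the R-expression — coreference allowed.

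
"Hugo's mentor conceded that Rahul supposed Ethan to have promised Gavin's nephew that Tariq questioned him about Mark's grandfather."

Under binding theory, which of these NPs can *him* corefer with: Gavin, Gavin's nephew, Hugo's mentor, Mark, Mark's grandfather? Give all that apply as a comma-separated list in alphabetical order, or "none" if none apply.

*him* is a pronoun; Principle B requires it to be free in its binding domain — the clause headed by 'questioned'.
— Gavin: possessor inside the object DP of the clause headed by 'promised'; does not c-command the pronoun — Principle B does not apply; allowed.
— Gavin's nephew: object of the clause headed by 'promised'; c-commands the pronoun but lies outside its binding domain — allowed.
— Hugo's mentor: subject of the matrix clause; c-commands the pronoun but lies outside its binding domain — allowed.
— Mark: possessor inside the second object DP of the clause headed by 'questioned'; is c-commanded by the pronoun; coreference would bind this R-expression — blocked (Principle C).
— Mark's grandfather: second object of the clause headed by 'questioned'; is c-commanded by the pronoun; coreference would bind this R-expression — blocked (Principle C).

Gavin, Gavin's nephew, Hugo's mentor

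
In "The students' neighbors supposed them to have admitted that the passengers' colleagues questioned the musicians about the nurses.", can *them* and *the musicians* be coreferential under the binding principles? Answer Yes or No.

No

*the musicians* is an R-expression; Principle C requires it to be free (not bound by any c-commanding expression).
— them: subject of the clause headed by 'admitted'; the pronoun c-commands the R-expression — coreference blocked (Principle C).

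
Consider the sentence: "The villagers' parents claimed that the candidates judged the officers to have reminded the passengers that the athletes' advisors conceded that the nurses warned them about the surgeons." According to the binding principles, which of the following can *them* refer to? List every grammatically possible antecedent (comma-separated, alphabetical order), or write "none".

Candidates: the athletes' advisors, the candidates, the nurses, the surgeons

the athletes' advisors, the candidates

*them* is a pronoun; Principle B requires it to be free in its binding domain — the clause headed by 'warned'.
— the athletes' advisors: subject of the clause headed by 'conceded'; c-commands the pronoun but lies outside its binding domain — allowed.
— the candidates: subject of the clause headed by 'judged'; c-commands the pronoun but lies outside its binding domain — allowed.
— the nurses: subject of the clause headed by 'warned'; c-commands the pronoun within its binding domain — blocked (Principle B).
— the surgeons: second object of the clause headed by 'warned'; is c-commanded by the pronoun; coreference would bind this R-expression — blocked (Principle C).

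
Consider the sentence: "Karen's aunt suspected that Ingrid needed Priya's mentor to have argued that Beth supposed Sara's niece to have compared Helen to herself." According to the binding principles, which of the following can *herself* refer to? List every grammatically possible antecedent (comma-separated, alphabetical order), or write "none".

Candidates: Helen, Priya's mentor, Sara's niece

Helen, Sara's niece

*herself* is a reflexive; Principle A requires it to be bound within its binding domain — the clause headed by 'compared'.
— Helen: object of the clause headed by 'compared'; c-commands the reflexive within its binding domain — allowed (Principle A).
— Priya's mentor: subject of the clause headed by 'argued'; c-commands the reflexive but lies outside its binding domain — cannot bind it (Principle A).
— Sara's niece: subject of the clause headed by 'compared'; c-commands the reflexive within its binding domain — allowed (Principle A).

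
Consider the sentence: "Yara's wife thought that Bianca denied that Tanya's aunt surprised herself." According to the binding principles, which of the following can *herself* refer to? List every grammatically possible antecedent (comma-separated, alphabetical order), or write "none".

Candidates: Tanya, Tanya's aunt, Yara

Tanya's aunt

*herself* is a reflexive; Principle A requires it to be bound within its binding domain — the clause headed by 'surprised'.
— Tanya: possessor inside the subject DP of the clause headed by 'surprised'; does not c-command the reflexive — cannot bind it (Principle A).
— Tanya's aunt: subject of the clause headed by 'surprised'; c-commands the reflexive within its binding domain — allowed (Principle A).
— Yara: possessor inside the subject DP of the matrix clause; does not c-command the reflexive — cannot bind it (Principle A).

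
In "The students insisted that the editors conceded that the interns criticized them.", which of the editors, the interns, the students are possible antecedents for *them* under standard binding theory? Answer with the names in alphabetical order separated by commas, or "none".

*them* is a pronoun; Principle B requires it to be free in its binding domain — the clause headed by 'criticized'.
— the editors: subject of the clause headed by 'conceded'; c-commands the pronoun but lies outside its binding domain — allowed.
— the interns: subject of the clause headed by 'criticized'; c-commands the pronoun within its binding domain — blocked (Principle B).
— the students: subject of the matrix clause; c-commands the pronoun but lies outside its binding domain — allowed.

the editors, the students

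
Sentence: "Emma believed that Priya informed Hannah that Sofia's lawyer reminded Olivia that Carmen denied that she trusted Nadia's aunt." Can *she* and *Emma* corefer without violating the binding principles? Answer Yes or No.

*Emma* is an R-expression; Principle C requires it to be free (not bound by any c-commanding expression).
— she: subject of the clause headed by 'trusted'; the pronoun does not c-command the R-expression — coreference allowed.

Yes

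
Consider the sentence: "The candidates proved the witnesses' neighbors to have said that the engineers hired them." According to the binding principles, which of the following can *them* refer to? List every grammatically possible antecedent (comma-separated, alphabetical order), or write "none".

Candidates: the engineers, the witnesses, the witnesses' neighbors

the witnesses, the witnesses' neighbors

*them* is a pronoun; Principle B requires it to be free in its binding domain — the clause headed by 'hired'.
— the engineers: subject of the clause headed by 'hired'; c-commands the pronoun within its binding domain — blocked (Principle B).
— the witnesses: possessor inside the subject DP of the clause headed by 'said'; does not c-command the pronoun — Principle B does not apply; allowed.
— the witnesses' neighbors: subject of the clause headed by 'said'; c-commands the pronoun but lies outside its binding domain — allowed.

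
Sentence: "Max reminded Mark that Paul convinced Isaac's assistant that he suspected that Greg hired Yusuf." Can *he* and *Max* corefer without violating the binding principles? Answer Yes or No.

Yes

*Max* is an R-expression; Principle C requires it to be free (not bound by any c-commanding expression).
— he: subject of the clause headed by 'suspected'; the pronoun does not c-command the R-expression — coreference allowed.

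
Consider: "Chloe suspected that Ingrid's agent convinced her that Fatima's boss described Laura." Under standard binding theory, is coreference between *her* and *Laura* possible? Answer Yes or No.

No

*Laura* is an R-expression; Principle C requires it to be free (not bound by any c-commanding expression).
— her: object of the clause headed by 'convinced'; the pronoun c-commands the R-expression — coreference blocked (Principle C).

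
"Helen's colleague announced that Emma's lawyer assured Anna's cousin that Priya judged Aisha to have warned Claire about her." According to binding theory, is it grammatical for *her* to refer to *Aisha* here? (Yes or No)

No

*Aisha* is an R-expression; Principle C requires it to be free (not bound by any c-commanding expression).
— her: second object of the clause headed by 'warned'; the R-expression locally c-commands the pronoun — coreference blocked (Principle B on the pronoun).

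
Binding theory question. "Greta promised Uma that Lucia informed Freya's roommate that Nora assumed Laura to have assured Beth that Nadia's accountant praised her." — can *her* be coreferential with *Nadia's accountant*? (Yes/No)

No

*her* is a pronoun; Principle B requires it to be free in its binding domain — the clause headed by 'praised'.
— Nadia's accountant: subject of the clause headed by 'praised'; c-commands the pronoun within its binding domain — blocked (Principle B).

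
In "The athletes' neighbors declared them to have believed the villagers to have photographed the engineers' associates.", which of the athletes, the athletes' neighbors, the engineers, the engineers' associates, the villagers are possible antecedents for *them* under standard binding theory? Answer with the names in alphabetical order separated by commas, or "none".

*them* is a pronoun; Principle B requires it to be free in its binding domain — the matrix clause.
— the athletes: possessor inside the subject DP of the matrix clause; does not c-command the pronoun — Principle B does not apply; allowed.
— the athletes' neighbors: subject of the matrix clause; c-commands the pronoun within its binding domain — blocked (Principle B).
— the engineers: possessor inside the object DP of the clause headed by 'photographed'; is c-commanded by the pronoun; coreference would bind this R-expression — blocked (Principle C).
— the engineers' associates: object of the clause headed by 'photographed'; is c-commanded by the pronoun; coreference would bind this R-expression — blocked (Principle C).
— the villagers: subject of the clause headed by 'photographed'; is c-commanded by the pronoun; coreference would bind this R-expression — blocked (Principle C).

the athletes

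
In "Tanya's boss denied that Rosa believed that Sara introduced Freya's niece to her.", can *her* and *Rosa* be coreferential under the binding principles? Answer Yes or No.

*Rosa* is an R-expression; Principle C requires it to be free (not bound by any c-commanding expression).
— her: second object of the clause headed by 'introduced'; the pronoun does not c-command the R-expression — coreference allowed.

Yes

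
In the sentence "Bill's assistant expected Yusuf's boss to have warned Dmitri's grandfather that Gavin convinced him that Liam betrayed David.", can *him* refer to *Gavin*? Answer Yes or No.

*him* is a pronoun; Principle B requires it to be free in its binding domain — the clause headed by 'convinced'.
— Gavin: subject of the clause headed by 'convinced'; c-commands the pronoun within its binding domain — blocked (Principle B).

No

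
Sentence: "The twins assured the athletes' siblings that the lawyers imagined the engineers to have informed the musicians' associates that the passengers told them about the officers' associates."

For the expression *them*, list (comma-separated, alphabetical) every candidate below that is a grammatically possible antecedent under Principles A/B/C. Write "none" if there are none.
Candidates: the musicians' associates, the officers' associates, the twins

*them* is a pronoun; Principle B requires it to be free in its binding domain — the clause headed by 'told'.
— the musicians' associates: object of the clause headed by 'informed'; c-commands the pronoun but lies outside its binding domain — allowed.
— the officers' associates: second object of the clause headed by 'told'; is c-commanded by the pronoun; coreference would bind this R-expression — blocked (Principle C).
— the twins: subject of the matrix clause; c-commands the pronoun but lies outside its binding domain — allowed.

the musicians' associates, the twins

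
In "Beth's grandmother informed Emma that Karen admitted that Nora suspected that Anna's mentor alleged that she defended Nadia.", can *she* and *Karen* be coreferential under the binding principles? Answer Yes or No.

Yes

*Karen* is an R-expression; Principle C requires it to be free (not bound by any c-commanding expression).
— she: subject of the clause headed by 'defended'; the pronoun does not c-command the R-expression — coreference allowed.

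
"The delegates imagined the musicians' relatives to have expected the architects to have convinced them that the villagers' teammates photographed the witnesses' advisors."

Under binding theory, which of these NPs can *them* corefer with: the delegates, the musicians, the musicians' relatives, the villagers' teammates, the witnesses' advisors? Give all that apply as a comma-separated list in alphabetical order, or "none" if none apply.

the delegates, the musicians, the musicians' relatives

*them* is a pronoun; Principle B requires it to be free in its binding domain — the clause headed by 'convinced'.
— the delegates: subject of the matrix clause; c-commands the pronoun but lies outside its binding domain — allowed.
— the musicians: possessor inside the subject DP of the clause headed by 'expected'; does not c-command the pronoun — Principle B does not apply; allowed.
— the musicians' relatives: subject of the clause headed by 'expected'; c-commands the pronoun but lies outside its binding domain — allowed.
— the villagers' teammates: subject of the clause headed by 'photographed'; is c-commanded by the pronoun; coreference would bind this R-expression — blocked (Principle C).
— the witnesses' advisors: object of the clause headed by 'photographed'; is c-commanded by the pronoun; coreference would bind this R-expression — blocked (Principle C).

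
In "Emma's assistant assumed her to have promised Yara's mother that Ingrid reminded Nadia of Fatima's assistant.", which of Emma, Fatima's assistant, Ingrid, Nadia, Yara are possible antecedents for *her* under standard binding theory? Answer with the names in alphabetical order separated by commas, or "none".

*her* is a pronoun; Principle B requires it to be free in its binding domain — the matrix clause.
— Emma: possessor inside the subject DP of the matrix clause; does not c-command the pronoun — Principle B does not apply; allowed.
— Fatima's assistant: second object of the clause headed by 'reminded'; is c-commanded by the pronoun; coreference would bind this R-expression — blocked (Principle C).
— Ingrid: subject of the clause headed by 'reminded'; is c-commanded by the pronoun; coreference would bind this R-expression — blocked (Principle C).
— Nadia: object of the clause headed by 'reminded'; is c-commanded by the pronoun; coreference would bind this R-expression — blocked (Principle C).
— Yara: possessor inside the object DP of the clause headed by 'promised'; is c-commanded by the pronoun; coreference would bind this R-expression — blocked (Principle C).

Emma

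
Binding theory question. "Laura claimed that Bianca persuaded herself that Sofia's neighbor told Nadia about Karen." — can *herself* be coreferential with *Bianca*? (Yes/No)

Yes

*herself* is a reflexive; Principle A requires it to be bound within its binding domain — the clause headed by 'persuaded'.
— Bianca: subject of the clause headed by 'persuaded'; c-commands the reflexive within its binding domain — allowed (Principle A).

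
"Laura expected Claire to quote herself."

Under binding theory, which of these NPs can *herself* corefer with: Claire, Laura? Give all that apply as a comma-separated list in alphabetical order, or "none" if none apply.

Claire

*herself* is a reflexive; Principle A requires it to be bound within its binding domain — the clause headed by 'quote'.
— Claire: subject of the clause headed by 'quote'; c-commands the reflexive within its binding domain — allowed (Principle A).
— Laura: subject of the matrix clause; c-commands the reflexive but lies outside its binding domain — cannot bind it (Principle A).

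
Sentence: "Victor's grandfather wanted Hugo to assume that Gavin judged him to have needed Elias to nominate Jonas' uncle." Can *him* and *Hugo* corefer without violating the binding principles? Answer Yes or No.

*Hugo* is an R-expression; Principle C requires it to be free (not bound by any c-commanding expression).
— him: subject of the clause headed by 'needed'; the pronoun does not c-command the R-expression — coreference allowed.

Yes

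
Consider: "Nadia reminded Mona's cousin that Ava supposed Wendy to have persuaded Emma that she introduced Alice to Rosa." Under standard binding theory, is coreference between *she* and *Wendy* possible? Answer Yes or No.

Yes

*Wendy* is an R-expression; Principle C requires it to be free (not bound by any c-commanding expression).
— she: subject of the clause headed by 'introduced'; the pronoun does not c-command the R-expression — coreference allowed.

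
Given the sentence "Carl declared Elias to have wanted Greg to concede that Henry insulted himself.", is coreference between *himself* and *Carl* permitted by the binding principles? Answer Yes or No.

No

*himself* is a reflexive; Principle A requires it to be bound within its binding domain — the clause headed by 'insulted'.
— Carl: subject of the matrix clause; c-commands the reflexive but lies outside its binding domain — cannot bind it (Principle A).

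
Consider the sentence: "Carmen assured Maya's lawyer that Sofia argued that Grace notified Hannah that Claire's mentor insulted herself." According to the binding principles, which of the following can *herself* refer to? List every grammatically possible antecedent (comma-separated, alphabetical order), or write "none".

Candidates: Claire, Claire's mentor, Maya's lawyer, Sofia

Claire's mentor

*herself* is a reflexive; Principle A requires it to be bound within its binding domain — the clause headed by 'insulted'.
— Claire: possessor inside the subject DP of the clause headed by 'insulted'; does not c-command the reflexive — cannot bind it (Principle A).
— Claire's mentor: subject of the clause headed by 'insulted'; c-commands the reflexive within its binding domain — allowed (Principle A).
— Maya's lawyer: object of the matrix clause; c-commands the reflexive but lies outside its binding domain — cannot bind it (Principle A).
— Sofia: subject of the clause headed by 'argued'; c-commands the reflexive but lies outside its binding domain — cannot bind it (Principle A).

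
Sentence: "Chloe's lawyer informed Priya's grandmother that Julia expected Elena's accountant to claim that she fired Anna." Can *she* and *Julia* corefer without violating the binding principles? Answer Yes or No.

Yes

*Julia* is an R-expression; Principle C requires it to be free (not bound by any c-commanding expression).
— she: subject of the clause headed by 'fired'; the pronoun does not c-command the R-expression — coreference allowed.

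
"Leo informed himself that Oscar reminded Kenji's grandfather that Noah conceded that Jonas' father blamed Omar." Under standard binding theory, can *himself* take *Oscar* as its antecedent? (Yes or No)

No

*himself* is a reflexive; Principle A requires it to be bound within its binding domain — the matrix clause.
— Oscar: subject of the clause headed by 'reminded'; does not c-command the reflexive — cannot bind it (Principle A).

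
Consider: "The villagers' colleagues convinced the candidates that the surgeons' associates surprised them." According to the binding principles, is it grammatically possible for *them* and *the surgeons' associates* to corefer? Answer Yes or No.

No

*them* is a pronoun; Principle B requires it to be free in its binding domain — the clause headed by 'surprised'.
— the surgeons' associates: subject of the clause headed by 'surprised'; c-commands the pronoun within its binding domain — blocked (Principle B).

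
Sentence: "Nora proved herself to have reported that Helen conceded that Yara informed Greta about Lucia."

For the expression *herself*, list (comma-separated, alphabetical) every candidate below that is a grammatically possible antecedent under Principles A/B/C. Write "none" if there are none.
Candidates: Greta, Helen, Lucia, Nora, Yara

Nora

*herself* is a reflexive; Principle A requires it to be bound within its binding domain — the matrix clause.
— Greta: object of the clause headed by 'informed'; does not c-command the reflexive — cannot bind it (Principle A).
— Helen: subject of the clause headed by 'conceded'; does not c-command the reflexive — cannot bind it (Principle A).
— Lucia: second object of the clause headed by 'informed'; does not c-command the reflexive — cannot bind it (Principle A).
— Nora: subject of the matrix clause; c-commands the reflexive within its binding domain — allowed (Principle A).
— Yara: subject of the clause headed by 'informed'; does not c-command the reflexive — cannot bind it (Principle A).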